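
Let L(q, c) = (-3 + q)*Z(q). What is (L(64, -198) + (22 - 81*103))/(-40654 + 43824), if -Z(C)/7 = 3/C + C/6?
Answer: -2475971/608640 ≈ -4.0680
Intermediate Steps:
Z(C) = -21/C - 7*C/6 (Z(C) = -7*(3/C + C/6) = -21/C - 7*C/6)
L(q, c) = (-3 + q)*(-21/q - 7*q/6)
(L(64, -198) + (22 - 81*103))/(-40654 + 43824) = (-7/6*(-3 + 64)*(18 + 64**2)/64 + (22 - 81*103))/(-40654 + 43824) = (-7/6*1/64*61*(18 + 4096) + (22 - 8343))/3170 = (-7/6*1/64*61*4114 - 8321)*(1/3170) = (-878339/192 - 8321)*(1/3170) = -2475971/192*1/3170 = -2475971/608640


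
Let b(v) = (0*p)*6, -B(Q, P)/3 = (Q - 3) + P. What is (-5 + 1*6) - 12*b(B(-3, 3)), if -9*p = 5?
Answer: 1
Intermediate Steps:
p = -5/9 (p = -⅑*5 = -5/9 ≈ -0.55556)
B(Q, P) = 9 - 3*P - 3*Q (B(Q, P) = -3*((Q - 3) + P) = -3*((-3 + Q) + P) = -3*(-3 + P + Q) = 9 - 3*P - 3*Q)
b(v) = 0 (b(v) = (0*(-5/9))*6 = 0*6 = 0)
(-5 + 1*6) - 12*b(B(-3, 3)) = (-5 + 1*6) - 12*0 = (-5 + 6) + 0 = 1 + 0 = 1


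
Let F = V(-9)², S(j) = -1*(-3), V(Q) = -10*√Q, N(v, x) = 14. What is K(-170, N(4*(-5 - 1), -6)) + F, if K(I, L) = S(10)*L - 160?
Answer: -1018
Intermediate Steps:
S(j) = 3
K(I, L) = -160 + 3*L (K(I, L) = 3*L - 160 = -160 + 3*L)
F = -900 (F = (-30*I)² = -900)
K(-170, N(4*(-5 - 1), -6)) + F = (-160 + 3*14) - 900 = (-160 + 42) - 900 = -118 - 900 = -1018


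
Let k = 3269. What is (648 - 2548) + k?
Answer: 1369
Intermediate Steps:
(648 - 2548) + k = (648 - 2548) + 3269 = -1900 + 3269 = 1369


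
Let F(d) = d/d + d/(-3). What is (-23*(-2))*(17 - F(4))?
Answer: 2392/3 ≈ 797.33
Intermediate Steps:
F(d) = 1 - d/3 (F(d) = 1 + d*(-1/3) = 1 - d/3)
(-23*(-2))*(17 - F(4)) = (-23*(-2))*(17 - (1 - 1/3*4)) = 46*(17 - (1 - 4/3)) = 46*(17 - 1*(-1/3)) = 46*(17 + 1/3) = 46*(52/3) = 2392/3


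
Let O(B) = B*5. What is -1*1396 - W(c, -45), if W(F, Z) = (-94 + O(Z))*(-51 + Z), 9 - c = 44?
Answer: -32020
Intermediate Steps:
c = -35 (c = 9 - 1*44 = 9 - 44 = -35)
O(B) = 5*B
W(F, Z) = (-94 + 5*Z)*(-51 + Z)
-1*1396 - W(c, -45) = -1*1396 - (4794 - 349*(-45) + 5*(-45)²) = -1396 - (4794 + 15705 + 5*2025) = -1396 - (4794 + 15705 + 10125) = -1396 - 1*30624 = -1396 - 30624 = -32020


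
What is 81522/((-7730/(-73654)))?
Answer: 3002210694/3865 ≈ 7.7677e+5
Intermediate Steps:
81522/((-7730/(-73654))) = 81522/((-7730*(-1/73654))) = 81522/(3865/36827) = 81522*(36827/3865) = 3002210694/3865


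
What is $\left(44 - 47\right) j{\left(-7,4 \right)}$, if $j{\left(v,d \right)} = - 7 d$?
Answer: $84$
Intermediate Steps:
$\left(44 - 47\right) j{\left(-7,4 \right)} = \left(44 - 47\right) \left(\left(-7\right) 4\right) = \left(-3\right) \left(-28\right) = 84$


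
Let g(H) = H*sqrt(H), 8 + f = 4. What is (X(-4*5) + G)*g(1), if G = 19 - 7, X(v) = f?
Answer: 8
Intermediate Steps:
f = -4 (f = -8 + 4 = -4)
g(H) = H**(3/2)
X(v) = -4
G = 12
(X(-4*5) + G)*g(1) = (-4 + 12)*1**(3/2) = 8*1 = 8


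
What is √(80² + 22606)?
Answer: √29006 ≈ 170.31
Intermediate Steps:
√(80² + 22606) = √(6400 + 22606) = √29006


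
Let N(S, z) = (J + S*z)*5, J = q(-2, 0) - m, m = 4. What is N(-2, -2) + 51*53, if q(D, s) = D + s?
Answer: 2693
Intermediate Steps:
J = -6 (J = (-2 + 0) - 1*4 = -2 - 4 = -6)
N(S, z) = -30 + 5*S*z (N(S, z) = (-6 + S*z)*5 = -30 + 5*S*z)
N(-2, -2) + 51*53 = (-30 + 5*(-2)*(-2)) + 51*53 = (-30 + 20) + 2703 = -10 + 2703 = 2693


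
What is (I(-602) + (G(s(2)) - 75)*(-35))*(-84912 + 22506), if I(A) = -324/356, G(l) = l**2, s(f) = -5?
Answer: -9714679614/89 ≈ -1.0915e+8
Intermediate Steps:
I(A) = -81/89 (I(A) = -324*1/356 = -81/89)
(I(-602) + (G(s(2)) - 75)*(-35))*(-84912 + 22506) = (-81/89 + ((-5)**2 - 75)*(-35))*(-84912 + 22506) = (-81/89 + (25 - 75)*(-35))*(-62406) = (-81/89 - 50*(-35))*(-62406) = (-81/89 + 1750)*(-62406) = (155669/89)*(-62406) = -9714679614/89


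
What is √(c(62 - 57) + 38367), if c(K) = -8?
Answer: √38359 ≈ 195.85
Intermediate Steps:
√(c(62 - 57) + 38367) = √(-8 + 38367) = √38359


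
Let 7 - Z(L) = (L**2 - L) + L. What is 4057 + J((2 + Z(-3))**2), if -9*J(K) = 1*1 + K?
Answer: 36512/9 ≈ 4056.9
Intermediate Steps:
Z(L) = 7 - L**2 (Z(L) = 7 - ((L**2 - L) + L) = 7 - L**2)
J(K) = -1/9 - K/9 (J(K) = -(1*1 + K)/9 = -(1 + K)/9 = -1/9 - K/9)
4057 + J((2 + Z(-3))**2) = 4057 + (-1/9 - (2 + (7 - 1*(-3)**2))**2/9) = 4057 + (-1/9 - (2 + (7 - 1*9))**2/9) = 4057 + (-1/9 - (2 + (7 - 9))**2/9) = 4057 + (-1/9 - (2 - 2)**2/9) = 4057 + (-1/9 - 1/9*0**2) = 4057 + (-1/9 - 1/9*0) = 4057 + (-1/9 + 0) = 4057 - 1/9 = 36512/9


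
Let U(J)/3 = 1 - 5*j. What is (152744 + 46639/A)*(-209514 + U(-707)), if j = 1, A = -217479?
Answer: -2320051068203554/72493 ≈ -3.2004e+10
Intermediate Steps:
U(J) = -12 (U(J) = 3*(1 - 5*1) = 3*(1 - 5) = 3*(-4) = -12)
(152744 + 46639/A)*(-209514 + U(-707)) = (152744 + 46639/(-217479))*(-209514 - 12) = (152744 + 46639*(-1/217479))*(-209526) = (152744 - 46639/217479)*(-209526) = (33218565737/217479)*(-209526) = -2320051068203554/72493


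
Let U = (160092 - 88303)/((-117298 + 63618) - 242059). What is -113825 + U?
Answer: -33662563464/295739 ≈ -1.1383e+5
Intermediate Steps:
U = -71789/295739 (U = 71789/(-53680 - 242059) = 71789/(-295739) = 71789*(-1/295739) = -71789/295739 ≈ -0.24274)
-113825 + U = -113825 - 71789/295739 = -33662563464/295739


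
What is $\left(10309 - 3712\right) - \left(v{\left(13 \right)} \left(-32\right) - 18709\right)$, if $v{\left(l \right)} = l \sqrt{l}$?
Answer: $25306 + 416 \sqrt{13} \approx 26806.0$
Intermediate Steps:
$v{\left(l \right)} = l^{\frac{3}{2}}$
$\left(10309 - 3712\right) - \left(v{\left(13 \right)} \left(-32\right) - 18709\right) = \left(10309 - 3712\right) - \left(13^{\frac{3}{2}} \left(-32\right) - 18709\right) = 6597 - \left(13 \sqrt{13} \left(-32\right) - 18709\right) = 6597 - \left(- 416 \sqrt{13} - 18709\right) = 6597 - \left(-18709 - 416 \sqrt{13}\right) = 6597 + \left(18709 + 416 \sqrt{13}\right) = 25306 + 416 \sqrt{13}$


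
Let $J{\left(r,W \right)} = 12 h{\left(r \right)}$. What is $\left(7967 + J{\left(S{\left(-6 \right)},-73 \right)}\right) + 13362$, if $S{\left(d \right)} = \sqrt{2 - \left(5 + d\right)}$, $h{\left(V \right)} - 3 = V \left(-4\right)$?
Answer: $21365 - 48 \sqrt{3} \approx 21282.0$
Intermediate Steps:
$h{\left(V \right)} = 3 - 4 V$ ($h{\left(V \right)} = 3 + V \left(-4\right) = 3 - 4 V$)
$S{\left(d \right)} = \sqrt{-3 - d}$
$J{\left(r,W \right)} = 36 - 48 r$ ($J{\left(r,W \right)} = 12 \left(3 - 4 r\right) = 36 - 48 r$)
$\left(7967 + J{\left(S{\left(-6 \right)},-73 \right)}\right) + 13362 = \left(7967 + \left(36 - 48 \sqrt{-3 - -6}\right)\right) + 13362 = \left(7967 + \left(36 - 48 \sqrt{-3 + 6}\right)\right) + 13362 = \left(7967 + \left(36 - 48 \sqrt{3}\right)\right) + 13362 = \left(8003 - 48 \sqrt{3}\right) + 13362 = 21365 - 48 \sqrt{3}$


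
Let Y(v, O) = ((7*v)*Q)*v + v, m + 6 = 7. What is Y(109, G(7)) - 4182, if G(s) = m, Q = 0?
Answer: -4073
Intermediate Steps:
m = 1 (m = -6 + 7 = 1)
G(s) = 1
Y(v, O) = v (Y(v, O) = ((7*v)*0)*v + v = 0*v + v = 0 + v = v)
Y(109, G(7)) - 4182 = 109 - 4182 = -4073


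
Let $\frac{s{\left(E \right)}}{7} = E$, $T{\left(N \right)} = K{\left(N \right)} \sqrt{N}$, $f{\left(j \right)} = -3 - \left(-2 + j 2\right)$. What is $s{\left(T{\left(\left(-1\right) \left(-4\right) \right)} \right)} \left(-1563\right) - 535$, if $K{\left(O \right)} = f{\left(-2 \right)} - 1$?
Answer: $-44299$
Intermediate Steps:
$f{\left(j \right)} = -1 - 2 j$ ($f{\left(j \right)} = -3 - \left(-2 + 2 j\right) = -1 - 2 j$)
$K{\left(O \right)} = 2$ ($K{\left(O \right)} = \left(-1 - -4\right) - 1 = \left(-1 + 4\right) - 1 = 3 - 1 = 2$)
$T{\left(N \right)} = 2 \sqrt{N}$
$s{\left(E \right)} = 7 E$
$s{\left(T{\left(\left(-1\right) \left(-4\right) \right)} \right)} \left(-1563\right) - 535 = 7 \cdot 2 \sqrt{\left(-1\right) \left(-4\right)} \left(-1563\right) - 535 = 7 \cdot 2 \sqrt{4} \left(-1563\right) - 535 = 7 \cdot 2 \cdot 2 \left(-1563\right) - 535 = 7 \cdot 4 \left(-1563\right) - 535 = 28 \left(-1563\right) - 535 = -43764 - 535 = -44299$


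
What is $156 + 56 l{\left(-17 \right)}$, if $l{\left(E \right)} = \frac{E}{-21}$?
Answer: $\frac{604}{3} \approx 201.33$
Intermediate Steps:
$l{\left(E \right)} = - \frac{E}{21}$ ($l{\left(E \right)} = E \left(- \frac{1}{21}\right) = - \frac{E}{21}$)
$156 + 56 l{\left(-17 \right)} = 156 + 56 \left(\left(- \frac{1}{21}\right) \left(-17\right)\right) = 156 + 56 \cdot \frac{17}{21} = 156 + \frac{136}{3} = \frac{604}{3}$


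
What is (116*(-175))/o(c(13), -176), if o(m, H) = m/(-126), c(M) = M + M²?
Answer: 182700/13 ≈ 14054.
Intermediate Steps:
o(m, H) = -m/126 (o(m, H) = m*(-1/126) = -m/126)
(116*(-175))/o(c(13), -176) = (116*(-175))/((-13*(1 + 13)/126)) = -20300/((-13*14/126)) = -20300/((-1/126*182)) = -20300/(-13/9) = -20300*(-9/13) = 182700/13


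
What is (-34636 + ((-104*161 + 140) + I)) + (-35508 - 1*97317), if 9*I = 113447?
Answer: -1543138/9 ≈ -1.7146e+5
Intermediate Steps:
I = 113447/9 (I = (1/9)*113447 = 113447/9 ≈ 12605.)
(-34636 + ((-104*161 + 140) + I)) + (-35508 - 1*97317) = (-34636 + ((-104*161 + 140) + 113447/9)) + (-35508 - 1*97317) = (-34636 + ((-16744 + 140) + 113447/9)) + (-35508 - 97317) = (-34636 + (-16604 + 113447/9)) - 132825 = (-34636 - 35989/9) - 132825 = -347713/9 - 132825 = -1543138/9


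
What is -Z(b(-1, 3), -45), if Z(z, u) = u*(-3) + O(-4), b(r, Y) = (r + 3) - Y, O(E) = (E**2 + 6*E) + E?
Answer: -123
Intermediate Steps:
O(E) = E**2 + 7*E
b(r, Y) = 3 + r - Y (b(r, Y) = (3 + r) - Y = 3 + r - Y)
Z(z, u) = -12 - 3*u (Z(z, u) = u*(-3) - 4*(7 - 4) = -3*u - 4*3 = -3*u - 12 = -12 - 3*u)
-Z(b(-1, 3), -45) = -(-12 - 3*(-45)) = -(-12 + 135) = -1*123 = -123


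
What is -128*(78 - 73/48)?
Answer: -29368/3 ≈ -9789.3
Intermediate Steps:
-128*(78 - 73/48) = -128*3671/48 = -29368/3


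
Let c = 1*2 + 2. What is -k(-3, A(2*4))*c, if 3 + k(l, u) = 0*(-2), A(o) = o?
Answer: 12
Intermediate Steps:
k(l, u) = -3 (k(l, u) = -3 + 0*(-2) = -3 + 0 = -3)
c = 4 (c = 2 + 2 = 4)
-k(-3, A(2*4))*c = -(-3)*4 = -1*(-12) = 12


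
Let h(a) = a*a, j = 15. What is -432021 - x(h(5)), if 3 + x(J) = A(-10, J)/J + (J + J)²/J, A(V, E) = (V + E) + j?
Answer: -2160596/5 ≈ -4.3212e+5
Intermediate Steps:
h(a) = a²
A(V, E) = 15 + E + V (A(V, E) = (V + E) + 15 = (E + V) + 15 = 15 + E + V)
x(J) = -3 + 4*J + (5 + J)/J (x(J) = -3 + ((15 + J - 10)/J + (J + J)²/J) = -3 + ((5 + J)/J + (2*J)²/J) = -3 + ((5 + J)/J + (4*J²)/J) = -3 + ((5 + J)/J + 4*J) = -3 + (4*J + (5 + J)/J) = -3 + 4*J + (5 + J)/J)
-432021 - x(h(5)) = -432021 - (-2 + 4*5² + 5/(5²)) = -432021 - (-2 + 4*25 + 5/25) = -432021 - (-2 + 100 + 5*(1/25)) = -432021 - (-2 + 100 + ⅕) = -432021 - 1*491/5 = -432021 - 491/5 = -2160596/5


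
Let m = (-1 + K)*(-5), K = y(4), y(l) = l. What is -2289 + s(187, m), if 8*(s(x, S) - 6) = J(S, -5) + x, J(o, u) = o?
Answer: -4523/2 ≈ -2261.5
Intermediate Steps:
K = 4
m = -15 (m = (-1 + 4)*(-5) = 3*(-5) = -15)
s(x, S) = 6 + S/8 + x/8 (s(x, S) = 6 + (S + x)/8 = 6 + (S/8 + x/8) = 6 + S/8 + x/8)
-2289 + s(187, m) = -2289 + (6 + (⅛)*(-15) + (⅛)*187) = -2289 + (6 - 15/8 + 187/8) = -2289 + 55/2 = -4523/2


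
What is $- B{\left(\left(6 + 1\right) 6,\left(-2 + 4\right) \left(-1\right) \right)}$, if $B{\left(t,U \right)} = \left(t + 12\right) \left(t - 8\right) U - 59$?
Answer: $3731$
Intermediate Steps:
$B{\left(t,U \right)} = -59 + U \left(-8 + t\right) \left(12 + t\right)$ ($B{\left(t,U \right)} = \left(12 + t\right) \left(-8 + t\right) U - 59 = \left(-8 + t\right) \left(12 + t\right) U - 59 = U \left(-8 + t\right) \left(12 + t\right) - 59 = -59 + U \left(-8 + t\right) \left(12 + t\right)$)
$- B{\left(\left(6 + 1\right) 6,\left(-2 + 4\right) \left(-1\right) \right)} = - (-59 - 96 \left(-2 + 4\right) \left(-1\right) + \left(-2 + 4\right) \left(-1\right) \left(\left(6 + 1\right) 6\right)^{2} + 4 \left(-2 + 4\right) \left(-1\right) \left(6 + 1\right) 6) = - (-59 - 96 \cdot 2 \left(-1\right) + 2 \left(-1\right) \left(7 \cdot 6\right)^{2} + 4 \cdot 2 \left(-1\right) 7 \cdot 6) = - (-59 - -192 - 2 \cdot 42^{2} + 4 \left(-2\right) 42) = - (-59 + 192 - 3528 - 336) = \left(-1\right) \left(-3731\right) = 3731$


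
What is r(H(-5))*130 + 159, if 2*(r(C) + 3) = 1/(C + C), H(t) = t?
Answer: -475/2 ≈ -237.50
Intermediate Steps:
r(C) = -3 + 1/(4*C) (r(C) = -3 + 1/(2*(C + C)) = -3 + 1/(2*((2*C))) = -3 + (1/(2*C))/2 = -3 + 1/(4*C))
r(H(-5))*130 + 159 = (-3 + (¼)/(-5))*130 + 159 = (-3 + (¼)*(-⅕))*130 + 159 = (-3 - 1/20)*130 + 159 = -61/20*130 + 159 = -793/2 + 159 = -475/2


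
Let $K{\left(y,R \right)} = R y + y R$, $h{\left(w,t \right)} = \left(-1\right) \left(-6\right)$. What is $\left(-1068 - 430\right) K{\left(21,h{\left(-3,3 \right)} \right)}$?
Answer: $-377496$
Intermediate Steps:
$h{\left(w,t \right)} = 6$
$K{\left(y,R \right)} = 2 R y$ ($K{\left(y,R \right)} = R y + R y = 2 R y$)
$\left(-1068 - 430\right) K{\left(21,h{\left(-3,3 \right)} \right)} = \left(-1068 - 430\right) 2 \cdot 6 \cdot 21 = \left(-1498\right) 252 = -377496$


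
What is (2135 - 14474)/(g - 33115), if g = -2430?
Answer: 12339/35545 ≈ 0.34714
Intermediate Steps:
(2135 - 14474)/(g - 33115) = (2135 - 14474)/(-2430 - 33115) = -12339/(-35545) = -12339*(-1/35545) = 12339/35545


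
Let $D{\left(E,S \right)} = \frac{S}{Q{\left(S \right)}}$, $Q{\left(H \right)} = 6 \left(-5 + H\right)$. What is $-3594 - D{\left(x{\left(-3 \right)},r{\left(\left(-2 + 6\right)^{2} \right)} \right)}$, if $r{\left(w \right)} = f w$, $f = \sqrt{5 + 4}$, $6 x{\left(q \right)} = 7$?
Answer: $- \frac{154550}{43} \approx -3594.2$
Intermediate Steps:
$x{\left(q \right)} = \frac{7}{6}$ ($x{\left(q \right)} = \frac{1}{6} \cdot 7 = \frac{7}{6}$)
$f = 3$ ($f = \sqrt{9} = 3$)
$Q{\left(H \right)} = -30 + 6 H$
$r{\left(w \right)} = 3 w$
$D{\left(E,S \right)} = \frac{S}{-30 + 6 S}$
$-3594 - D{\left(x{\left(-3 \right)},r{\left(\left(-2 + 6\right)^{2} \right)} \right)} = -3594 - \frac{3 \left(-2 + 6\right)^{2}}{6 \left(-5 + 3 \left(-2 + 6\right)^{2}\right)} = -3594 - \frac{3 \cdot 4^{2}}{6 \left(-5 + 3 \cdot 4^{2}\right)} = -3594 - \frac{3 \cdot 16}{6 \left(-5 + 3 \cdot 16\right)} = -3594 - \frac{1}{6} \cdot 48 \frac{1}{-5 + 48} = -3594 - \frac{1}{6} \cdot 48 \cdot \frac{1}{43} = -3594 - \frac{8}{43} = - \frac{154550}{43}$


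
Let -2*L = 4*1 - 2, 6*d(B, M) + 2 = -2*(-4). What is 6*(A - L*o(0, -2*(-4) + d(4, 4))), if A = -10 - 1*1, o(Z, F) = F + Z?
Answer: -12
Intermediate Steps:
d(B, M) = 1 (d(B, M) = -⅓ + (-2*(-4))/6 = -⅓ + (⅙)*8 = -⅓ + 4/3 = 1)
L = -1 (L = -(4*1 - 2)/2 = -(4 - 2)/2 = -½*2 = -1)
A = -11 (A = -10 - 1 = -11)
6*(A - L*o(0, -2*(-4) + d(4, 4))) = 6*(-11 - (-1)*((-2*(-4) + 1) + 0)) = 6*(-11 - (-1)*((8 + 1) + 0)) = 6*(-11 - (-1)*(9 + 0)) = 6*(-11 - (-1)*9) = 6*(-11 - 1*(-9)) = 6*(-11 + 9) = 6*(-2) = -12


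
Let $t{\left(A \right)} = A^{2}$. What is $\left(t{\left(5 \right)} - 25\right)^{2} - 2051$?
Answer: $-2051$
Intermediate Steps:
$\left(t{\left(5 \right)} - 25\right)^{2} - 2051 = \left(5^{2} - 25\right)^{2} - 2051 = \left(25 - 25\right)^{2} - 2051 = 0^{2} - 2051 = 0 - 2051 = -2051$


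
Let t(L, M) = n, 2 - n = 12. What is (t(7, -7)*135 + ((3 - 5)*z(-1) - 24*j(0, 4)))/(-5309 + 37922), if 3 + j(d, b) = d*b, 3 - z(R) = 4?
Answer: -1276/32613 ≈ -0.039126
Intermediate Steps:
n = -10 (n = 2 - 1*12 = 2 - 12 = -10)
z(R) = -1 (z(R) = 3 - 1*4 = 3 - 4 = -1)
t(L, M) = -10
j(d, b) = -3 + b*d (j(d, b) = -3 + d*b = -3 + b*d)
(t(7, -7)*135 + ((3 - 5)*z(-1) - 24*j(0, 4)))/(-5309 + 37922) = (-10*135 + ((3 - 5)*(-1) - 24*(-3 + 4*0)))/(-5309 + 37922) = (-1350 + (-2*(-1) - 24*(-3 + 0)))/32613 = (-1350 + (2 - 24*(-3)))*(1/32613) = (-1350 + (2 + 72))*(1/32613) = (-1350 + 74)*(1/32613) = -1276*1/32613 = -1276/32613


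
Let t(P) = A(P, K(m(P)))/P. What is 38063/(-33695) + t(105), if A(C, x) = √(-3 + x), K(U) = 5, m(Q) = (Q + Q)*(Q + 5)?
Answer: -38063/33695 + √2/105 ≈ -1.1162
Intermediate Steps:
m(Q) = 2*Q*(5 + Q) (m(Q) = (2*Q)*(5 + Q) = 2*Q*(5 + Q))
t(P) = √2/P (t(P) = √(-3 + 5)/P = √2/P)
38063/(-33695) + t(105) = 38063/(-33695) + √2/105 = 38063*(-1/33695) + √2*(1/105) = -38063/33695 + √2/105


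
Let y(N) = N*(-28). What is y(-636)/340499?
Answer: 17808/340499 ≈ 0.052300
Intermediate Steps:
y(N) = -28*N
y(-636)/340499 = -28*(-636)/340499 = 17808*(1/340499) = 17808/340499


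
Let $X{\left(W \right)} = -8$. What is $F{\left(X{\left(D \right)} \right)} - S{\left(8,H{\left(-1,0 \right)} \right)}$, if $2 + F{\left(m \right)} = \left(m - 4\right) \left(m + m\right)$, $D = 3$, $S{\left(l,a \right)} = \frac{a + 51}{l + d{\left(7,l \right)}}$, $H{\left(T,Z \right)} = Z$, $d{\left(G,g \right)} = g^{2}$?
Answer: $\frac{4543}{24} \approx 189.29$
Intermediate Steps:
$S{\left(l,a \right)} = \frac{51 + a}{l + l^{2}}$ ($S{\left(l,a \right)} = \frac{a + 51}{l + l^{2}} = \frac{51 + a}{l + l^{2}}$)
$F{\left(m \right)} = -2 + 2 m \left(-4 + m\right)$ ($F{\left(m \right)} = -2 + \left(m - 4\right) \left(m + m\right) = -2 + \left(-4 + m\right) 2 m = -2 + 2 m \left(-4 + m\right)$)
$F{\left(X{\left(D \right)} \right)} - S{\left(8,H{\left(-1,0 \right)} \right)} = \left(-2 - -64 + 2 \left(-8\right)^{2}\right) - \frac{51 + 0}{8 \left(1 + 8\right)} = \left(-2 + 64 + 2 \cdot 64\right) - \frac{1}{8} \cdot \frac{1}{9} \cdot 51 = \left(-2 + 64 + 128\right) - \frac{1}{8} \cdot \frac{1}{9} \cdot 51 = 190 - \frac{17}{24} = \frac{4543}{24}$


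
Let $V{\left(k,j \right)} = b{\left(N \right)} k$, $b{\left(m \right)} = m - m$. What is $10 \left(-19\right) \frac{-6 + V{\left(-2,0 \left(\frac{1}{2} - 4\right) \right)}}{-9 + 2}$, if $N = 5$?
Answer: $- \frac{1140}{7} \approx -162.86$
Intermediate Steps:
$b{\left(m \right)} = 0$
$V{\left(k,j \right)} = 0$ ($V{\left(k,j \right)} = 0 k = 0$)
$10 \left(-19\right) \frac{-6 + V{\left(-2,0 \left(\frac{1}{2} - 4\right) \right)}}{-9 + 2} = 10 \left(-19\right) \frac{-6 + 0}{-9 + 2} = - 190 \left(- \frac{6}{-7}\right) = - 190 \left(\left(-6\right) \left(- \frac{1}{7}\right)\right) = \left(-190\right) \frac{6}{7} = - \frac{1140}{7}$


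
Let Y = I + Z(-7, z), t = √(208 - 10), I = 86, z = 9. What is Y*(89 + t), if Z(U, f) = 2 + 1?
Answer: 7921 + 267*√22 ≈ 9173.3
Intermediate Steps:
Z(U, f) = 3
t = 3*√22 (t = √198 = 3*√22 ≈ 14.071)
Y = 89 (Y = 86 + 3 = 89)
Y*(89 + t) = 89*(89 + 3*√22) = 7921 + 267*√22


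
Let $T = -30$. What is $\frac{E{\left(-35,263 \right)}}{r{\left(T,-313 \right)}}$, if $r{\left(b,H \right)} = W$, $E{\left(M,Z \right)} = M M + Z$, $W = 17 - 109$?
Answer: $- \frac{372}{23} \approx -16.174$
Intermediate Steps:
$W = -92$ ($W = 17 - 109 = -92$)
$E{\left(M,Z \right)} = Z + M^{2}$ ($E{\left(M,Z \right)} = M^{2} + Z = Z + M^{2}$)
$r{\left(b,H \right)} = -92$
$\frac{E{\left(-35,263 \right)}}{r{\left(T,-313 \right)}} = \frac{263 + \left(-35\right)^{2}}{-92} = \left(263 + 1225\right) \left(- \frac{1}{92}\right) = 1488 \left(- \frac{1}{92}\right) = - \frac{372}{23}$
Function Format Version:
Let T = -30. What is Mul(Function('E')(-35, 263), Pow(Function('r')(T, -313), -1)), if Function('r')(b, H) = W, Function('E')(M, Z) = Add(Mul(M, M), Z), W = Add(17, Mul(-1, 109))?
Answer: Rational(-372, 23) ≈ -16.174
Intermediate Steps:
W = -92 (W = Add(17, -109) = -92)
Function('E')(M, Z) = Add(Z, Pow(M, 2)) (Function('E')(M, Z) = Add(Pow(M, 2), Z) = Add(Z, Pow(M, 2)))
Function('r')(b, H) = -92
Mul(Function('E')(-35, 263), Pow(Function('r')(T, -313), -1)) = Mul(Add(263, Pow(-35, 2)), Pow(-92, -1)) = Mul(Add(263, 1225), Rational(-1, 92)) = Mul(1488, Rational(-1, 92)) = Rational(-372, 23)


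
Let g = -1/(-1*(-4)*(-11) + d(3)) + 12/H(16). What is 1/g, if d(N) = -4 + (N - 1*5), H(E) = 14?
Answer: 350/307 ≈ 1.1401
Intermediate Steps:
d(N) = -9 + N (d(N) = -4 + (N - 5) = -4 + (-5 + N) = -9 + N)
g = 307/350 (g = -1/(-1*(-4)*(-11) + (-9 + 3)) + 12/14 = -1/(4*(-11) - 6) + 12*(1/14) = -1/(-44 - 6) + 6/7 = -1/(-50) + 6/7 = -1*(-1/50) + 6/7 = 1/50 + 6/7 = 307/350 ≈ 0.87714)
1/g = 1/(307/350) = 350/307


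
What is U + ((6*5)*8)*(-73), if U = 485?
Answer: -17035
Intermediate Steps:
U + ((6*5)*8)*(-73) = 485 + ((6*5)*8)*(-73) = 485 + (30*8)*(-73) = 485 + 240*(-73) = 485 - 17520 = -17035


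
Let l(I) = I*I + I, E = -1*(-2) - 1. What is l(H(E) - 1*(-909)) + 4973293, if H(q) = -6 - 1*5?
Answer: 5780595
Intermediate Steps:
E = 1 (E = 2 - 1 = 1)
H(q) = -11 (H(q) = -6 - 5 = -11)
l(I) = I + I² (l(I) = I² + I = I + I²)
l(H(E) - 1*(-909)) + 4973293 = (-11 - 1*(-909))*(1 + (-11 - 1*(-909))) + 4973293 = (-11 + 909)*(1 + (-11 + 909)) + 4973293 = 898*(1 + 898) + 4973293 = 898*899 + 4973293 = 807302 + 4973293 = 5780595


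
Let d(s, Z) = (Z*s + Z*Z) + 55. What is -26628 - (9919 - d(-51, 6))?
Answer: -36762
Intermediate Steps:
d(s, Z) = 55 + Z**2 + Z*s (d(s, Z) = (Z*s + Z**2) + 55 = (Z**2 + Z*s) + 55 = 55 + Z**2 + Z*s)
-26628 - (9919 - d(-51, 6)) = -26628 - (9919 - (55 + 6**2 + 6*(-51))) = -26628 - (9919 - (55 + 36 - 306)) = -26628 - (9919 - 1*(-215)) = -26628 - (9919 + 215) = -26628 - 1*10134 = -26628 - 10134 = -36762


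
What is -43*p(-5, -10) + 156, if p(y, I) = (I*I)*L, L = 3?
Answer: -12744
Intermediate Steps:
p(y, I) = 3*I**2 (p(y, I) = (I*I)*3 = I**2*3 = 3*I**2)
-43*p(-5, -10) + 156 = -129*(-10)**2 + 156 = -129*100 + 156 = -43*300 + 156 = -12900 + 156 = -12744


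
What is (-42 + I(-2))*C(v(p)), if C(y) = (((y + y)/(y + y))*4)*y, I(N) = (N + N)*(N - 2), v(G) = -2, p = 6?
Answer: 208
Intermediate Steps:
I(N) = 2*N*(-2 + N) (I(N) = (2*N)*(-2 + N) = 2*N*(-2 + N))
C(y) = 4*y (C(y) = (((2*y)/((2*y)))*4)*y = (((2*y)*(1/(2*y)))*4)*y = (1*4)*y = 4*y)
(-42 + I(-2))*C(v(p)) = (-42 + 2*(-2)*(-2 - 2))*(4*(-2)) = (-42 + 2*(-2)*(-4))*(-8) = (-42 + 16)*(-8) = -26*(-8) = 208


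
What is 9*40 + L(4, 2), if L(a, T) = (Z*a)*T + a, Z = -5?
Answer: 324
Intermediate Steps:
L(a, T) = a - 5*T*a (L(a, T) = (-5*a)*T + a = -5*T*a + a = a - 5*T*a)
9*40 + L(4, 2) = 9*40 + 4*(1 - 5*2) = 360 + 4*(1 - 10) = 360 + 4*(-9) = 360 - 36 = 324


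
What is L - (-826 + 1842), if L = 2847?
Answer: 1831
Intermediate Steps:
L - (-826 + 1842) = 2847 - (-826 + 1842) = 2847 - 1*1016 = 2847 - 1016 = 1831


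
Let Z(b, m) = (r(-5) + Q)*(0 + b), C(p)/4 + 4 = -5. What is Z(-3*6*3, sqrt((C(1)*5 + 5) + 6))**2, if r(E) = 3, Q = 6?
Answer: 236196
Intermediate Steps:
C(p) = -36 (C(p) = -16 + 4*(-5) = -16 - 20 = -36)
Z(b, m) = 9*b (Z(b, m) = (3 + 6)*(0 + b) = 9*b)
Z(-3*6*3, sqrt((C(1)*5 + 5) + 6))**2 = (9*(-3*6*3))**2 = (9*(-18*3))**2 = (9*(-54))**2 = (-486)**2 = 236196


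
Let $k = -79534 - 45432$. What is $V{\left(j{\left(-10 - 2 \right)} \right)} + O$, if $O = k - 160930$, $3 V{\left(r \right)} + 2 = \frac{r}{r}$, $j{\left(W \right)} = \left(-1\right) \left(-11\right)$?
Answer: $- \frac{857689}{3} \approx -2.859 \cdot 10^{5}$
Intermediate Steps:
$j{\left(W \right)} = 11$
$V{\left(r \right)} = - \frac{1}{3}$ ($V{\left(r \right)} = - \frac{2}{3} + \frac{r \frac{1}{r}}{3} = - \frac{2}{3} + \frac{1}{3} \cdot 1 = - \frac{2}{3} + \frac{1}{3} = - \frac{1}{3}$)
$k = -124966$ ($k = -79534 - 45432 = -124966$)
$O = -285896$ ($O = -124966 - 160930 = -285896$)
$V{\left(j{\left(-10 - 2 \right)} \right)} + O = - \frac{1}{3} - 285896 = - \frac{857689}{3}$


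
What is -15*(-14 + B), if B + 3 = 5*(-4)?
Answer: 555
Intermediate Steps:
B = -23 (B = -3 + 5*(-4) = -3 - 20 = -23)
-15*(-14 + B) = -15*(-14 - 23) = -15*(-37) = 555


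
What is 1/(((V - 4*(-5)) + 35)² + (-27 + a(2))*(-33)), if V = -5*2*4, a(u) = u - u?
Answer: 1/1116 ≈ 0.00089606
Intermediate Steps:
a(u) = 0
V = -40 (V = -10*4 = -40)
1/(((V - 4*(-5)) + 35)² + (-27 + a(2))*(-33)) = 1/(((-40 - 4*(-5)) + 35)² + (-27 + 0)*(-33)) = 1/(((-40 - 1*(-20)) + 35)² - 27*(-33)) = 1/(((-40 + 20) + 35)² + 891) = 1/((-20 + 35)² + 891) = 1/(15² + 891) = 1/(225 + 891) = 1/1116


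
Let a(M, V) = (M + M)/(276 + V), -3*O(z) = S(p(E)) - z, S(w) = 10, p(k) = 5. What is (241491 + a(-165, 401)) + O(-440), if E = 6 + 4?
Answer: 163387527/677 ≈ 2.4134e+5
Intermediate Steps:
E = 10
O(z) = -10/3 + z/3 (O(z) = -(10 - z)/3 = -10/3 + z/3)
a(M, V) = 2*M/(276 + V) (a(M, V) = (2*M)/(276 + V) = 2*M/(276 + V))
(241491 + a(-165, 401)) + O(-440) = (241491 + 2*(-165)/(276 + 401)) + (-10/3 + (1/3)*(-440)) = (241491 + 2*(-165)/677) + (-10/3 - 440/3) = (241491 + 2*(-165)*(1/677)) - 150 = (241491 - 330/677) - 150 = 163489077/677 - 150 = 163387527/677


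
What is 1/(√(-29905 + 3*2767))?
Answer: -I*√5401/10802 ≈ -0.0068035*I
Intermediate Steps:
1/(√(-29905 + 3*2767)) = 1/(√(-29905 + 8301)) = 1/(√(-21604)) = 1/(2*I*√5401) = -I*√5401/10802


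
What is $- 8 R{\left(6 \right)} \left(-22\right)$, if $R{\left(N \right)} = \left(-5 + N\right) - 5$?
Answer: $-704$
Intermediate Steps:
$R{\left(N \right)} = -10 + N$
$- 8 R{\left(6 \right)} \left(-22\right) = - 8 \left(-10 + 6\right) \left(-22\right) = \left(-8\right) \left(-4\right) \left(-22\right) = 32 \left(-22\right) = -704$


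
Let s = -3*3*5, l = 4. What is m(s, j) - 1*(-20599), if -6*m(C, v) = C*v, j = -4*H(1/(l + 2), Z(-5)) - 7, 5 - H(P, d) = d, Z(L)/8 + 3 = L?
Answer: 36953/2 ≈ 18477.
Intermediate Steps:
Z(L) = -24 + 8*L
H(P, d) = 5 - d
s = -45 (s = -9*5 = -45)
j = -283 (j = -4*(5 - (-24 + 8*(-5))) - 7 = -4*(5 - (-24 - 40)) - 7 = -4*(5 - 1*(-64)) - 7 = -4*(5 + 64) - 7 = -4*69 - 7 = -276 - 7 = -283)
m(C, v) = -C*v/6
m(s, j) - 1*(-20599) = -⅙*(-45)*(-283) - 1*(-20599) = -4245/2 + 20599 = 36953/2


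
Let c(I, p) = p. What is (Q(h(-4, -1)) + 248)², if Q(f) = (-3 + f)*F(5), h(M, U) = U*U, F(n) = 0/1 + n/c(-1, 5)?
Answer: 60516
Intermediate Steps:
F(n) = n/5 (F(n) = 0/1 + n/5 = 0*1 + n*(⅕) = 0 + n/5 = n/5)
h(M, U) = U²
Q(f) = -3 + f (Q(f) = (-3 + f)*((⅕)*5) = (-3 + f)*1 = -3 + f)
(Q(h(-4, -1)) + 248)² = ((-3 + (-1)²) + 248)² = ((-3 + 1) + 248)² = (-2 + 248)² = 246² = 60516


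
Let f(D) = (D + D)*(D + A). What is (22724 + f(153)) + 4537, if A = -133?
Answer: 33381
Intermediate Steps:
f(D) = 2*D*(-133 + D) (f(D) = (D + D)*(D - 133) = (2*D)*(-133 + D) = 2*D*(-133 + D))
(22724 + f(153)) + 4537 = (22724 + 2*153*(-133 + 153)) + 4537 = (22724 + 2*153*20) + 4537 = (22724 + 6120) + 4537 = 28844 + 4537 = 33381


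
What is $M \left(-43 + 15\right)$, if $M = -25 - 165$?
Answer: $5320$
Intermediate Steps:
$M = -190$ ($M = -25 - 165 = -190$)
$M \left(-43 + 15\right) = - 190 \left(-43 + 15\right) = \left(-190\right) \left(-28\right) = 5320$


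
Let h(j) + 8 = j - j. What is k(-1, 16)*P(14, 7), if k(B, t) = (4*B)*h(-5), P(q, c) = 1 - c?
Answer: -192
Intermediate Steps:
h(j) = -8 (h(j) = -8 + (j - j) = -8 + 0 = -8)
k(B, t) = -32*B (k(B, t) = (4*B)*(-8) = -32*B)
k(-1, 16)*P(14, 7) = (-32*(-1))*(1 - 1*7) = 32*(1 - 7) = 32*(-6) = -192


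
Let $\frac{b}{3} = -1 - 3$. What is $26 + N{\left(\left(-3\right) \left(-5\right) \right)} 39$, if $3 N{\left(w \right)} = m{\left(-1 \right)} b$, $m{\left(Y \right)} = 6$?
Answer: $-910$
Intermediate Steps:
$b = -12$ ($b = 3 \left(-1 - 3\right) = 3 \left(-4\right) = -12$)
$N{\left(w \right)} = -24$ ($N{\left(w \right)} = \frac{6 \left(-12\right)}{3} = \frac{1}{3} \left(-72\right) = -24$)
$26 + N{\left(\left(-3\right) \left(-5\right) \right)} 39 = 26 - 936 = -910$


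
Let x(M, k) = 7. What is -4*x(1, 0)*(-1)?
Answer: 28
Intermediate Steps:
-4*x(1, 0)*(-1) = -4*7*(-1) = -28*(-1) = 28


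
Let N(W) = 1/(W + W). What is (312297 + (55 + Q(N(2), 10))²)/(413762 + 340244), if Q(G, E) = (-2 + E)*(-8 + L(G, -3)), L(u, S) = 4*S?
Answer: 161661/377003 ≈ 0.42881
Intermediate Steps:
N(W) = 1/(2*W)
Q(G, E) = 40 - 20*E (Q(G, E) = (-2 + E)*(-8 + 4*(-3)) = (-2 + E)*(-8 - 12) = (-2 + E)*(-20) = 40 - 20*E)
(312297 + (55 + Q(N(2), 10))²)/(413762 + 340244) = (312297 + (55 + (40 - 20*10))²)/(413762 + 340244) = (312297 + (55 + (40 - 200))²)/754006 = (312297 + (55 - 160)²)*(1/754006) = (312297 + (-105)²)*(1/754006) = (312297 + 11025)*(1/754006) = 323322*(1/754006) = 161661/377003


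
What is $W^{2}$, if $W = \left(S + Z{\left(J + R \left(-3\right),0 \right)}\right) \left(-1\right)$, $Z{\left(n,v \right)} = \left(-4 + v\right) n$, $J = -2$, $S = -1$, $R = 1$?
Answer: $361$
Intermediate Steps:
$Z{\left(n,v \right)} = n \left(-4 + v\right)$
$W = -19$ ($W = \left(-1 + \left(-2 + 1 \left(-3\right)\right) \left(-4 + 0\right)\right) \left(-1\right) = \left(-1 + \left(-2 - 3\right) \left(-4\right)\right) \left(-1\right) = \left(-1 - -20\right) \left(-1\right) = \left(-1 + 20\right) \left(-1\right) = 19 \left(-1\right) = -19$)
$W^{2} = \left(-19\right)^{2} = 361$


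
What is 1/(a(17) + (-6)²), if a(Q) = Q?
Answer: 1/53 ≈ 0.018868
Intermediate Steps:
1/(a(17) + (-6)²) = 1/(17 + (-6)²) = 1/(17 + 36) = 1/53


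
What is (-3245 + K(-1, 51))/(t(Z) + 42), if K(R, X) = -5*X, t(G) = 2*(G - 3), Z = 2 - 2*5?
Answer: -175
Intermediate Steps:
Z = -8 (Z = 2 - 10 = -8)
t(G) = -6 + 2*G (t(G) = 2*(-3 + G) = -6 + 2*G)
(-3245 + K(-1, 51))/(t(Z) + 42) = (-3245 - 5*51)/((-6 + 2*(-8)) + 42) = (-3245 - 255)/((-6 - 16) + 42) = -3500/(-22 + 42) = -3500/20 = -3500*1/20 = -175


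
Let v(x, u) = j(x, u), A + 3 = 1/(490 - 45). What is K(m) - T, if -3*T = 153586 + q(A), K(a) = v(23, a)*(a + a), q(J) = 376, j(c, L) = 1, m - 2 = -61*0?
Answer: 153974/3 ≈ 51325.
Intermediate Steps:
m = 2 (m = 2 - 61*0 = 2 + 0 = 2)
A = -1334/445 (A = -3 + 1/(490 - 45) = -3 + 1/445 = -1334/445 ≈ -2.9978)
v(x, u) = 1
K(a) = 2*a (K(a) = 1*(a + a) = 1*(2*a) = 2*a)
T = -153962/3 (T = -(153586 + 376)/3 = -⅓*153962 = -153962/3 ≈ -51321.)
K(m) - T = 2*2 - 1*(-153962/3) = 4 + 153962/3 = 153974/3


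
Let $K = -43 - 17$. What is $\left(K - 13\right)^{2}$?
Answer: $5329$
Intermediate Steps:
$K = -60$ ($K = -43 - 17 = -60$)
$\left(K - 13\right)^{2} = \left(-60 - 13\right)^{2} = \left(-73\right)^{2} = 5329$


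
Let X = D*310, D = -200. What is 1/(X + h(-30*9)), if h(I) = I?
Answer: -1/62270 ≈ -1.6059e-5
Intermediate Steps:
X = -62000 (X = -200*310 = -62000)
1/(X + h(-30*9)) = 1/(-62000 - 30*9) = 1/(-62000 - 270) = 1/(-62270) = -1/62270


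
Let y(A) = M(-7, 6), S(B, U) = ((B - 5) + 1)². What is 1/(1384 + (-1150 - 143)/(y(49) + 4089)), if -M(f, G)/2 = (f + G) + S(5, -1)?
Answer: 1363/1885961 ≈ 0.00072271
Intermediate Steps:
S(B, U) = (-4 + B)² (S(B, U) = ((-5 + B) + 1)² = (-4 + B)²)
M(f, G) = -2 - 2*G - 2*f (M(f, G) = -2*((f + G) + (-4 + 5)²) = -2*((G + f) + 1²) = -2*((G + f) + 1) = -2*(1 + G + f) = -2 - 2*G - 2*f)
y(A) = 0 (y(A) = -2 - 2*6 - 2*(-7) = -2 - 12 + 14 = 0)
1/(1384 + (-1150 - 143)/(y(49) + 4089)) = 1/(1384 + (-1150 - 143)/(0 + 4089)) = 1/(1384 - 1293/4089) = 1/(1384 - 1293*1/4089) = 1/(1384 - 431/1363) = 1/(1885961/1363) = 1363/1885961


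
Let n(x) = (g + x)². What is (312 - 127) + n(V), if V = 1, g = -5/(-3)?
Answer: 1729/9 ≈ 192.11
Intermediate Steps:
g = 5/3 (g = -5*(-⅓) = 5/3 ≈ 1.6667)
n(x) = (5/3 + x)²
(312 - 127) + n(V) = (312 - 127) + (5 + 3*1)²/9 = 185 + (5 + 3)²/9 = 185 + (⅑)*8² = 185 + (⅑)*64 = 185 + 64/9 = 1729/9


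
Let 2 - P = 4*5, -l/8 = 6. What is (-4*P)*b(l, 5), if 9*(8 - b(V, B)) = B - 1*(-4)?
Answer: 504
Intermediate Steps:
l = -48 (l = -8*6 = -48)
b(V, B) = 68/9 - B/9 (b(V, B) = 8 - (B - 1*(-4))/9 = 8 - (B + 4)/9 = 8 - (4 + B)/9 = 8 + (-4/9 - B/9) = 68/9 - B/9)
P = -18 (P = 2 - 4*5 = 2 - 1*20 = 2 - 20 = -18)
(-4*P)*b(l, 5) = (-4*(-18))*(68/9 - 1/9*5) = 72*(68/9 - 5/9) = 72*7 = 504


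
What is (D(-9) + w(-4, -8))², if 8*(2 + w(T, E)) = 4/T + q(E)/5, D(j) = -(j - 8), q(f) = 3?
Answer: 89401/400 ≈ 223.50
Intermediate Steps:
D(j) = 8 - j (D(j) = -(-8 + j) = 8 - j)
w(T, E) = -77/40 + 1/(2*T) (w(T, E) = -2 + (4/T + 3/5)/8 = -2 + (4/T + 3*(⅕))/8 = -2 + (4/T + ⅗)/8 = -2 + (⅗ + 4/T)/8 = -2 + (3/40 + 1/(2*T)) = -77/40 + 1/(2*T))
(D(-9) + w(-4, -8))² = ((8 - 1*(-9)) + (1/40)*(20 - 77*(-4))/(-4))² = ((8 + 9) + (1/40)*(-¼)*(20 + 308))² = (17 + (1/40)*(-¼)*328)² = (17 - 41/20)² = (299/20)² = 89401/400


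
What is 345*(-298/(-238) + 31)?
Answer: 1324110/119 ≈ 11127.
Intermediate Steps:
345*(-298/(-238) + 31) = 345*(-298*(-1/238) + 31) = 345*(149/119 + 31) = 345*(3838/119) = 1324110/119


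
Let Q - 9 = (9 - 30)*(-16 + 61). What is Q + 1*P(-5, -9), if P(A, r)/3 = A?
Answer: -951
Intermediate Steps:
P(A, r) = 3*A
Q = -936 (Q = 9 + (9 - 30)*(-16 + 61) = 9 - 21*45 = 9 - 945 = -936)
Q + 1*P(-5, -9) = -936 + 1*(3*(-5)) = -936 + 1*(-15) = -936 - 15 = -951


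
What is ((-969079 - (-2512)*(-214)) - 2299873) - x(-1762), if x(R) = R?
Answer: -3804758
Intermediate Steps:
((-969079 - (-2512)*(-214)) - 2299873) - x(-1762) = ((-969079 - (-2512)*(-214)) - 2299873) - 1*(-1762) = ((-969079 - 1*537568) - 2299873) + 1762 = ((-969079 - 537568) - 2299873) + 1762 = (-1506647 - 2299873) + 1762 = -3806520 + 1762 = -3804758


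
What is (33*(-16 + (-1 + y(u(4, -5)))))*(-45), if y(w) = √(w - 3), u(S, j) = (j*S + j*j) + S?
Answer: 25245 - 1485*√6 ≈ 21608.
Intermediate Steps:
u(S, j) = S + j² + S*j (u(S, j) = (S*j + j²) + S = (j² + S*j) + S = S + j² + S*j)
y(w) = √(-3 + w)
(33*(-16 + (-1 + y(u(4, -5)))))*(-45) = (33*(-16 + (-1 + √(-3 + (4 + (-5)² + 4*(-5))))))*(-45) = (33*(-16 + (-1 + √(-3 + (4 + 25 - 20)))))*(-45) = (33*(-16 + (-1 + √(-3 + 9))))*(-45) = (33*(-16 + (-1 + √6)))*(-45) = (33*(-17 + √6))*(-45) = (-561 + 33*√6)*(-45) = 25245 - 1485*√6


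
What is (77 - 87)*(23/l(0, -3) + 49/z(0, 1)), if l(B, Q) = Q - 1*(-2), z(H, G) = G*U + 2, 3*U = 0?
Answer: -15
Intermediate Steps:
U = 0 (U = (⅓)*0 = 0)
z(H, G) = 2 (z(H, G) = G*0 + 2 = 0 + 2 = 2)
l(B, Q) = 2 + Q (l(B, Q) = Q + 2 = 2 + Q)
(77 - 87)*(23/l(0, -3) + 49/z(0, 1)) = (77 - 87)*(23/(2 - 3) + 49/2) = -10*(23/(-1) + 49*(½)) = -10*(23*(-1) + 49/2) = -10*(-23 + 49/2) = -10*3/2 = -15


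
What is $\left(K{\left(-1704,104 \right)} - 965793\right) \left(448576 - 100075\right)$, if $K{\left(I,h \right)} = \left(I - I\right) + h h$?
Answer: $-332810439477$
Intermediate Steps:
$K{\left(I,h \right)} = h^{2}$ ($K{\left(I,h \right)} = 0 + h^{2} = h^{2}$)
$\left(K{\left(-1704,104 \right)} - 965793\right) \left(448576 - 100075\right) = \left(104^{2} - 965793\right) \left(448576 - 100075\right) = \left(10816 - 965793\right) 348501 = \left(-954977\right) 348501 = -332810439477$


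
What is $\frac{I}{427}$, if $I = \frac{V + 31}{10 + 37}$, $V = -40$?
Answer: $- \frac{9}{20069} \approx -0.00044845$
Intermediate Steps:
$I = - \frac{9}{47}$ ($I = \frac{-40 + 31}{10 + 37} = - \frac{9}{47} \approx -0.19149$)
$\frac{I}{427} = - \frac{9}{47 \cdot 427} = \left(- \frac{9}{47}\right) \frac{1}{427} = - \frac{9}{20069}$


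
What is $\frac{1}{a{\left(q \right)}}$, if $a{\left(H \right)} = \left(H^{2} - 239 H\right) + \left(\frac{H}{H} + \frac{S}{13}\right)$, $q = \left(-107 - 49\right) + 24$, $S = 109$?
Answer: $\frac{13}{636758} \approx 2.0416 \cdot 10^{-5}$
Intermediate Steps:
$q = -132$ ($q = -156 + 24 = -132$)
$a{\left(H \right)} = \frac{122}{13} + H^{2} - 239 H$ ($a{\left(H \right)} = \left(H^{2} - 239 H\right) + \left(\frac{H}{H} + \frac{109}{13}\right) = \left(H^{2} - 239 H\right) + \left(1 + 109 \cdot \frac{1}{13}\right) = \left(H^{2} - 239 H\right) + \left(1 + \frac{109}{13}\right) = \left(H^{2} - 239 H\right) + \frac{122}{13} = \frac{122}{13} + H^{2} - 239 H$)
$\frac{1}{a{\left(q \right)}} = \frac{1}{\frac{122}{13} + \left(-132\right)^{2} - -31548} = \frac{1}{\frac{122}{13} + 17424 + 31548} = \frac{1}{\frac{636758}{13}} = \frac{13}{636758}$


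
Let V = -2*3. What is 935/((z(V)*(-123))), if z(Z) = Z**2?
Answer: -935/4428 ≈ -0.21116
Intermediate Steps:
V = -6
935/((z(V)*(-123))) = 935/(((-6)**2*(-123))) = 935/((36*(-123))) = 935/(-4428) = 935*(-1/4428) = -935/4428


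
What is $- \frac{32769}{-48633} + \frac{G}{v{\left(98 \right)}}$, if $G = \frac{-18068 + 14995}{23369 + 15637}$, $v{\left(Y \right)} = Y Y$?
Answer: $\frac{584550685507}{867551636952} \approx 0.67379$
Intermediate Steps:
$v{\left(Y \right)} = Y^{2}$
$G = - \frac{3073}{39006} \approx -0.078783$
$- \frac{32769}{-48633} + \frac{G}{v{\left(98 \right)}} = - \frac{32769}{-48633} - \frac{3073}{39006 \cdot 98^{2}} = \left(-32769\right) \left(- \frac{1}{48633}\right) - \frac{3073}{39006 \cdot 9604} = \frac{10923}{16211} - \frac{439}{53516232} = \frac{584550685507}{867551636952}$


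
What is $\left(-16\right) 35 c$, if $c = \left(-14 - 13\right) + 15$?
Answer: $6720$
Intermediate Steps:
$c = -12$ ($c = -27 + 15 = -12$)
$\left(-16\right) 35 c = \left(-16\right) 35 \left(-12\right) = \left(-560\right) \left(-12\right) = 6720$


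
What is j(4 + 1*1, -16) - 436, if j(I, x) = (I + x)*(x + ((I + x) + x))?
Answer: 37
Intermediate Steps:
j(I, x) = (I + x)*(I + 3*x) (j(I, x) = (I + x)*(x + (I + 2*x)) = (I + x)*(I + 3*x))
j(4 + 1*1, -16) - 436 = ((4 + 1*1)² + 3*(-16)² + 4*(4 + 1*1)*(-16)) - 436 = ((4 + 1)² + 3*256 + 4*(4 + 1)*(-16)) - 436 = (5² + 768 + 4*5*(-16)) - 436 = (25 + 768 - 320) - 436 = 473 - 436 = 37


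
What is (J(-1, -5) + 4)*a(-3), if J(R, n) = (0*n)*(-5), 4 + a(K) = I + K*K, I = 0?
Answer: 20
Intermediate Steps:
a(K) = -4 + K² (a(K) = -4 + (0 + K*K) = -4 + (0 + K²) = -4 + K²)
J(R, n) = 0 (J(R, n) = 0*(-5) = 0)
(J(-1, -5) + 4)*a(-3) = (0 + 4)*(-4 + (-3)²) = 4*(-4 + 9) = 4*5 = 20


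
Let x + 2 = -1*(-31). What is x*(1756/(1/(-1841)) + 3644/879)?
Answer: -82407097160/879 ≈ -9.3751e+7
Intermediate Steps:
x = 29 (x = -2 - 1*(-31) = -2 + 31 = 29)
x*(1756/(1/(-1841)) + 3644/879) = 29*(1756/(1/(-1841)) + 3644/879) = 29*(1756/(-1/1841) + 3644*(1/879)) = 29*(1756*(-1841) + 3644/879) = 29*(-3232796 + 3644/879) = 29*(-2841624040/879) = -82407097160/879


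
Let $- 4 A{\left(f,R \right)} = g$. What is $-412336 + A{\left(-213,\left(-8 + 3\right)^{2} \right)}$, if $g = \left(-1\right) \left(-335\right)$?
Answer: $- \frac{1649679}{4} \approx -4.1242 \cdot 10^{5}$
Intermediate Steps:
$g = 335$
$A{\left(f,R \right)} = - \frac{335}{4}$ ($A{\left(f,R \right)} = \left(- \frac{1}{4}\right) 335 = - \frac{335}{4}$)
$-412336 + A{\left(-213,\left(-8 + 3\right)^{2} \right)} = -412336 - \frac{335}{4} = - \frac{1649679}{4}$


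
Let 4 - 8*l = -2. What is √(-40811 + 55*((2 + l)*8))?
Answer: 199*I ≈ 199.0*I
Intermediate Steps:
l = ¾ (l = ½ - ⅛*(-2) = ½ + ¼ = ¾ ≈ 0.75000)
√(-40811 + 55*((2 + l)*8)) = √(-40811 + 55*((2 + ¾)*8)) = √(-40811 + 55*((11/4)*8)) = √(-40811 + 55*22) = √(-40811 + 1210) = √(-39601) = 199*I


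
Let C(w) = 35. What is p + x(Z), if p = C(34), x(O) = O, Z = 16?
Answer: 51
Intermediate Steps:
p = 35
p + x(Z) = 35 + 16 = 51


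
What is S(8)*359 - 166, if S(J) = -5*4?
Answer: -7346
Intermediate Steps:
S(J) = -20
S(8)*359 - 166 = -20*359 - 166 = -7180 - 166 = -7346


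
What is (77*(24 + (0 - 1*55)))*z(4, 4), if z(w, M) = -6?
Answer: 14322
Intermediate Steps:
(77*(24 + (0 - 1*55)))*z(4, 4) = (77*(24 + (0 - 1*55)))*(-6) = (77*(24 + (0 - 55)))*(-6) = (77*(24 - 55))*(-6) = (77*(-31))*(-6) = -2387*(-6) = 14322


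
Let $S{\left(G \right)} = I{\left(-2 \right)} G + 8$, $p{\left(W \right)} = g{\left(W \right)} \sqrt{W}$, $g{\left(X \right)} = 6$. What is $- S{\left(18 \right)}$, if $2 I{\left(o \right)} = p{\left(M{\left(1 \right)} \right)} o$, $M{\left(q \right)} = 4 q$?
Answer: $208$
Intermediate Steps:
$p{\left(W \right)} = 6 \sqrt{W}$
$I{\left(o \right)} = 6 o$ ($I{\left(o \right)} = \frac{6 \sqrt{4 \cdot 1} o}{2} = \frac{6 \sqrt{4} o}{2} = \frac{6 \cdot 2 o}{2} = \frac{12 o}{2} = 6 o$)
$S{\left(G \right)} = 8 - 12 G$ ($S{\left(G \right)} = 6 \left(-2\right) G + 8 = - 12 G + 8 = 8 - 12 G$)
$- S{\left(18 \right)} = - (8 - 216) = \left(-1\right) \left(-208\right) = 208$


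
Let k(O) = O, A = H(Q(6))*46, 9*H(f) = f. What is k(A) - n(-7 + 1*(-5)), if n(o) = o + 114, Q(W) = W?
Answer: -214/3 ≈ -71.333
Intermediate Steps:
H(f) = f/9
A = 92/3 (A = ((1/9)*6)*46 = (2/3)*46 = 92/3 ≈ 30.667)
n(o) = 114 + o
k(A) - n(-7 + 1*(-5)) = 92/3 - (114 + (-7 + 1*(-5))) = 92/3 - (114 + (-7 - 5)) = 92/3 - (114 - 12) = 92/3 - 1*102 = 92/3 - 102 = -214/3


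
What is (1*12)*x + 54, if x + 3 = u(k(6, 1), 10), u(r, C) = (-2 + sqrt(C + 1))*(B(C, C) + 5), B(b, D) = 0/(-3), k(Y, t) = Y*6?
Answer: -102 + 60*sqrt(11) ≈ 96.997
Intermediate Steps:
k(Y, t) = 6*Y
B(b, D) = 0 (B(b, D) = 0*(-1/3) = 0)
u(r, C) = -10 + 5*sqrt(1 + C) (u(r, C) = (-2 + sqrt(C + 1))*(0 + 5) = (-2 + sqrt(1 + C))*5 = -10 + 5*sqrt(1 + C))
x = -13 + 5*sqrt(11) (x = -3 + (-10 + 5*sqrt(1 + 10)) = -3 + (-10 + 5*sqrt(11)) = -13 + 5*sqrt(11) ≈ 3.5831)
(1*12)*x + 54 = (1*12)*(-13 + 5*sqrt(11)) + 54 = 12*(-13 + 5*sqrt(11)) + 54 = (-156 + 60*sqrt(11)) + 54 = -102 + 60*sqrt(11)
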